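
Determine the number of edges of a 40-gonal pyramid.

80

A pyramid on an n-gon base has one n-gon and n triangles: V = 40 + 1 = 41, E = 2·40 = 80, F = 40 + 1 = 41.
Check: V − E + F = 41 − 80 + 41 = 2.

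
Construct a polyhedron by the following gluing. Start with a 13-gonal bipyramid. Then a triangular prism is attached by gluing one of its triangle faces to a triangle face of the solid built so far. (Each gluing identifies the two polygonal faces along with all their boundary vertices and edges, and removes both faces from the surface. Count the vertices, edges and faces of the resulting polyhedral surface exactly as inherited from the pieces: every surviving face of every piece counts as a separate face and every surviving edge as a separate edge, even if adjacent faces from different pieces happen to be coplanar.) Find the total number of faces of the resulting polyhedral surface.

29

A 13-gonal bipyramid: V=15, E=39, F=26.
Attach a triangular prism (V=6, E=9, F=5) along a 3-gon: merge 3 vertices and 3 edges, delete both glued faces → V=18, E=45, F=29.
Check: V − E + F = 18 − 45 + 29 = 2.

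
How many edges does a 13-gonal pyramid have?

A pyramid on an n-gon base has one n-gon and n triangles: V = 13 + 1 = 14, E = 2·13 = 26, F = 13 + 1 = 14.

26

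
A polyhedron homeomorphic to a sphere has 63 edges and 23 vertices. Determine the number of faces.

42

Here V − E + F = 2.
F = 2 − V + E = 2 − 23 + 63 = 42.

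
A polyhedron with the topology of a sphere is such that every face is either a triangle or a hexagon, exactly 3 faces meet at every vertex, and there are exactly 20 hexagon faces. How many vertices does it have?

Let x be the number of triangles; then F = 20 + x.
Edge–face incidences: 2E = 6·20 + 3·x = 120 + 3x.
Every vertex has degree 3, so 3V = 2E.
Euler: V − E + F = 2 ⇒ (2E)/3 − E + (20 + x) = 2.
Multiply by 6: 2·(2E) − 3·(2E) + 6·(20 + x) = 12, i.e. 120 + 6x − (120 + 3x) = 12.
Collecting terms: 3x = 12, so x = 4.
Then 2E = 120 + 3·4 = 132, so E = 66, V = 2E/3 = 44, F = 20 + 4 = 24.

44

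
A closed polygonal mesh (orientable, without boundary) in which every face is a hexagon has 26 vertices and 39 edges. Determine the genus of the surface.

1

Every face is a hexagon and each edge borders two faces, so 6F = 2·39, giving F = 13.
χ = V − E + F = 26 − 39 + 13 = 0.
For a closed orientable surface χ = 2 − 2g, so g = (2 − (0))/2 = 1.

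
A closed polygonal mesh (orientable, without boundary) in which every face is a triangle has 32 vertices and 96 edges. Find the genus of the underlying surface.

Every face is a triangle and each edge borders two faces, so 3F = 2·96, giving F = 64.
χ = V − E + F = 32 − 96 + 64 = 0.
For a closed orientable surface χ = 2 − 2g, so g = (2 − (0))/2 = 1.

1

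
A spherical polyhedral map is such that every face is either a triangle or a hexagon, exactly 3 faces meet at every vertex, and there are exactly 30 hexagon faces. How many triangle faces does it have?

Let x be the number of triangles; then F = 30 + x.
Edge–face incidences: 2E = 6·30 + 3·x = 180 + 3x.
Every vertex has degree 3, so 3V = 2E.
Euler: V − E + F = 2 ⇒ (2E)/3 − E + (30 + x) = 2.
Multiply by 6: 2·(2E) − 3·(2E) + 6·(30 + x) = 12, i.e. 180 + 6x − (180 + 3x) = 12.
Collecting terms: 3x = 12, so x = 4.
Then 2E = 180 + 3·4 = 192, so E = 96, V = 2E/3 = 64, F = 30 + 4 = 34.

4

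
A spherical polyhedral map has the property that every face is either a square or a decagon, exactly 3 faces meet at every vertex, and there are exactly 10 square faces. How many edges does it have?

Let x be the number of decagons; then F = 10 + x.
Edge–face incidences: 2E = 4·10 + 10·x = 40 + 10x.
Every vertex has degree 3, so 3V = 2E.
Euler: V − E + F = 2 ⇒ (2E)/3 − E + (10 + x) = 2.
Multiply by 6: 2·(2E) − 3·(2E) + 6·(10 + x) = 12, i.e. 60 + 6x − (40 + 10x) = 12.
Collecting terms: −4x + 20 = 12, so −4x = −8, so x = 2.
Then 2E = 40 + 10·2 = 60, so E = 30, V = 2E/3 = 20, F = 10 + 2 = 12.

30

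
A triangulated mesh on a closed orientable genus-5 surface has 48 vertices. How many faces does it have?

112

χ = 2 − 2·5 = -8, and every face is a triangle so 3F = 2E.
V − E + F = -8 with E = 3F/2 gives 48 − (3/2 − 1)·F = -8, so F = 112 and E = 168.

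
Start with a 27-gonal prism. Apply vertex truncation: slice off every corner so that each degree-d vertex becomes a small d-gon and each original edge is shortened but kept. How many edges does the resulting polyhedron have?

The base solid has V = 54, E = 81, F = 29.
Truncation replaces each original edge-end by a new vertex, so V′ = 2E = 162.
Each original edge survives, and each old vertex of degree d contributes d new edges; summing degrees gives Σd = 2E, so E′ = E + 2E = 3E = 243.
Each original face survives and each original vertex becomes one new face: F′ = F + V = 83.

243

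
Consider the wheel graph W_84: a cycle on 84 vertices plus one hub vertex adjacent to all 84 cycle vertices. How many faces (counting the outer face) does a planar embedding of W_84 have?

W_84 has V = 84 + 1 = 85 vertices and E = 2·84 = 168 edges.
By Euler's formula F = 2 − V + E = 2 − 85 + 168 = 85.

85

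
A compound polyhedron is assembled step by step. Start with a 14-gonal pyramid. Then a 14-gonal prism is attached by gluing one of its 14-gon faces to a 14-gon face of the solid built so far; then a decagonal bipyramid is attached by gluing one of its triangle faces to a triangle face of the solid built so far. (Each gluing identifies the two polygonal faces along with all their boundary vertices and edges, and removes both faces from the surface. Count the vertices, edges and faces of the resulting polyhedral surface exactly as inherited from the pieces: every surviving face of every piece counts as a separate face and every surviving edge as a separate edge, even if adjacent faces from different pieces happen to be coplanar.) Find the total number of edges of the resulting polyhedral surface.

A 14-gonal pyramid: V=15, E=28, F=15.
Attach a 14-gonal prism (V=28, E=42, F=16) along a 14-gon: merge 14 vertices and 14 edges, delete both glued faces → V=29, E=56, F=29.
Attach a decagonal bipyramid (V=12, E=30, F=20) along a 3-gon: merge 3 vertices and 3 edges, delete both glued faces → V=38, E=83, F=47.
Check: V − E + F = 38 − 83 + 47 = 2.

83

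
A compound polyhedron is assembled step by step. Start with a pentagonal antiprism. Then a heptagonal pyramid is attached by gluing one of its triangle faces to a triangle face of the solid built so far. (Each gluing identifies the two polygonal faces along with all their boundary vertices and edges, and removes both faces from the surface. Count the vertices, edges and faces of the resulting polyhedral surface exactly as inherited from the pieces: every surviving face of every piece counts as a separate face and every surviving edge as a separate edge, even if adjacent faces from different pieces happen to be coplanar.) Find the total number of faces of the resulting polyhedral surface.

18

A pentagonal antiprism: V=10, E=20, F=12.
Attach a heptagonal pyramid (V=8, E=14, F=8) along a 3-gon: merge 3 vertices and 3 edges, delete both glued faces → V=15, E=31, F=18.
Check: V − E + F = 15 − 31 + 18 = 2.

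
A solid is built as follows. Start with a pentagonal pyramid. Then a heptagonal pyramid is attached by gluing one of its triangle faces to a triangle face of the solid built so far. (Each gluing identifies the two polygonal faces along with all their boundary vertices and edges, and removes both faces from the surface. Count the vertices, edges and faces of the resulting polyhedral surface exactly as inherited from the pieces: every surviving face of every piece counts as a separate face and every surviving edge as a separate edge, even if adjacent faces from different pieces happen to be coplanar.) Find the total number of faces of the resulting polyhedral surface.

A pentagonal pyramid: V=6, E=10, F=6.
Attach a heptagonal pyramid (V=8, E=14, F=8) along a 3-gon: merge 3 vertices and 3 edges, delete both glued faces → V=11, E=21, F=12.
Check: V − E + F = 11 − 21 + 12 = 2.

12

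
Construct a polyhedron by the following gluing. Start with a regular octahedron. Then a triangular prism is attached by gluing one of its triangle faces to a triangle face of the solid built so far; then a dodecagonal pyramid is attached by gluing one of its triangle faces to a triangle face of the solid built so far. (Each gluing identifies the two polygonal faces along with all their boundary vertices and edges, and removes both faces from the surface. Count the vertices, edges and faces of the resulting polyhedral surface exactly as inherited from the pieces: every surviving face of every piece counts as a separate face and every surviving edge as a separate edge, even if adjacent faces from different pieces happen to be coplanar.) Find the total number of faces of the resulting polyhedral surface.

A regular octahedron: V=6, E=12, F=8.
Attach a triangular prism (V=6, E=9, F=5) along a 3-gon: merge 3 vertices and 3 edges, delete both glued faces → V=9, E=18, F=11.
Attach a dodecagonal pyramid (V=13, E=24, F=13) along a 3-gon: merge 3 vertices and 3 edges, delete both glued faces → V=19, E=39, F=22.
Check: V − E + F = 19 − 39 + 22 = 2.

22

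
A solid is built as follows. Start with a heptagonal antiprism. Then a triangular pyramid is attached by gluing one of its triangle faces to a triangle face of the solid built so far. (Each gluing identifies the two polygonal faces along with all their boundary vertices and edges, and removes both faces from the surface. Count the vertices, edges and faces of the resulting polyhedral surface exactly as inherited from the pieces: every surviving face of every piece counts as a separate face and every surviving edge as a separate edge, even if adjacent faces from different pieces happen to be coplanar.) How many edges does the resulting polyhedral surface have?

A heptagonal antiprism: V=14, E=28, F=16.
Attach a triangular pyramid (V=4, E=6, F=4) along a 3-gon: merge 3 vertices and 3 edges, delete both glued faces → V=15, E=31, F=18.
Check: V − E + F = 15 − 31 + 18 = 2.

31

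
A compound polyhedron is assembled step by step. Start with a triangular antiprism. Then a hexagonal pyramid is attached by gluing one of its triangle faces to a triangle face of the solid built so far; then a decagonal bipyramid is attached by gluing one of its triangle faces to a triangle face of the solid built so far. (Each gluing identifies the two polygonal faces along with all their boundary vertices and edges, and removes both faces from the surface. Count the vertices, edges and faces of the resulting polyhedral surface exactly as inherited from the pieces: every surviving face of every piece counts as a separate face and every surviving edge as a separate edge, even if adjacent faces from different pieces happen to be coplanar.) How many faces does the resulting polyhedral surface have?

A triangular antiprism: V=6, E=12, F=8.
Attach a hexagonal pyramid (V=7, E=12, F=7) along a 3-gon: merge 3 vertices and 3 edges, delete both glued faces → V=10, E=21, F=13.
Attach a decagonal bipyramid (V=12, E=30, F=20) along a 3-gon: merge 3 vertices and 3 edges, delete both glued faces → V=19, E=48, F=31.
Check: V − E + F = 19 − 48 + 31 = 2.

31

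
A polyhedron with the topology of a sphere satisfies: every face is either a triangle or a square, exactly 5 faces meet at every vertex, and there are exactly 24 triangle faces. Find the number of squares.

2

Let x be the number of squares; then F = 24 + x.
Edge–face incidences: 2E = 3·24 + 4·x = 72 + 4x.
Every vertex has degree 5, so 5V = 2E.
Euler: V − E + F = 2 ⇒ (2E)/5 − E + (24 + x) = 2.
Multiply by 10: 2·(2E) − 5·(2E) + 10·(24 + x) = 20, i.e. 240 + 10x − 3·(72 + 4x) = 20.
Collecting terms: −2x + 24 = 20, so −2x = −4, so x = 2.
Then 2E = 72 + 4·2 = 80, so E = 40, V = 2E/5 = 16, F = 24 + 2 = 26.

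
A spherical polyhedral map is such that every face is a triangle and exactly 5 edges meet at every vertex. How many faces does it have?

Each face has 3 edges and each edge borders two faces, so 2E = 3F.
Each vertex has degree 5, so 5V = 2E and hence V = 3F/5.
Euler: V − E + F = 2 ⇒ (3F/5) − (3F/2) + F = 2.
Multiply by 10: (6 − 15 + 10)F = 20, i.e. 1F = 20.
So F = 20, E = 3·20/2 = 30, V = 3·20/5 = 12.

20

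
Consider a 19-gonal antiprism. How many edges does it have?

An antiprism on an n-gon has two n-gon caps and 2n triangles: V = 2·19 = 38, E = 4·19 = 76, F = 2·19 + 2 = 40.

76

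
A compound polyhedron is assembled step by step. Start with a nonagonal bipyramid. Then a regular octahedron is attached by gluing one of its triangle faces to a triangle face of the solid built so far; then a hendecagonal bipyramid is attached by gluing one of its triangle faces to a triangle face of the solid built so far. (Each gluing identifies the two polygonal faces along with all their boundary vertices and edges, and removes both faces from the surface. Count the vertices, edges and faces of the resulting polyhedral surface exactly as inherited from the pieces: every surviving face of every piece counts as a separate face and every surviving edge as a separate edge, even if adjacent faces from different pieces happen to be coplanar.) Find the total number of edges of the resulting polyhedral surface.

66

A nonagonal bipyramid: V=11, E=27, F=18.
Attach a regular octahedron (V=6, E=12, F=8) along a 3-gon: merge 3 vertices and 3 edges, delete both glued faces → V=14, E=36, F=24.
Attach a hendecagonal bipyramid (V=13, E=33, F=22) along a 3-gon: merge 3 vertices and 3 edges, delete both glued faces → V=24, E=66, F=44.
Check: V − E + F = 24 − 66 + 44 = 2.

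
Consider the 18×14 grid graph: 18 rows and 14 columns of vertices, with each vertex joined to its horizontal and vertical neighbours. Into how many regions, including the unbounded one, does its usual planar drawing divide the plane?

222

The grid has V = 18·14 = 252 vertices and E = 18·13 + 14·17 = 472 edges.
F = 2 − V + E = 2 − 252 + 472 = 222.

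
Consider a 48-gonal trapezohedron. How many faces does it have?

96

The n-trapezohedron (dual of the n-antiprism) has V = 2·48 + 2 = 98, E = 4·48 = 192, F = 2·48 = 96.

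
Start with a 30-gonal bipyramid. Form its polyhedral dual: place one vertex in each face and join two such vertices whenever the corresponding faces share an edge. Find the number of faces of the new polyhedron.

32

The base solid has V = 32, E = 90, F = 60.
The dual swaps V and F and preserves E: V′ = F = 60, E′ = E = 90, F′ = V = 32.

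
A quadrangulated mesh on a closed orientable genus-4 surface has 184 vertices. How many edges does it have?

χ = 2 − 2·4 = -6, and every face is a square so 4F = 2E.
V − E + F = -6 with E = 4F/2 gives 184 − (4/2 − 1)·F = -6, so F = 190 and E = 380.

380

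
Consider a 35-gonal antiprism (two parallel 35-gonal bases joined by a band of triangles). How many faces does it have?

An antiprism on an n-gon has two n-gon caps and 2n triangles: V = 2·35 = 70, E = 4·35 = 140, F = 2·35 + 2 = 72.
Check: V − E + F = 70 − 140 + 72 = 2.

72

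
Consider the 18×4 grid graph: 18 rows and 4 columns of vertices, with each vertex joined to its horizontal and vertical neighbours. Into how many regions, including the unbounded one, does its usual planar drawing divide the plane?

The grid has V = 18·4 = 72 vertices and E = 18·3 + 4·17 = 122 edges.
F = 2 − V + E = 2 − 72 + 122 = 52.

52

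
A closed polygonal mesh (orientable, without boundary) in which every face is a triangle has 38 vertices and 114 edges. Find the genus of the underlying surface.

1

Every face is a triangle and each edge borders two faces, so 3F = 2·114, giving F = 76.
χ = V − E + F = 38 − 114 + 76 = 0.
For a closed orientable surface χ = 2 − 2g, so g = (2 − (0))/2 = 1.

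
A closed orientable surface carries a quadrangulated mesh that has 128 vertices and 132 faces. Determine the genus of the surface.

Every face is a square, so 2E = 4·132 = 528, giving E = 264.
χ = V − E + F = 128 − 264 + 132 = -4.
For a closed orientable surface χ = 2 − 2g, so g = (2 − (-4))/2 = 3.

3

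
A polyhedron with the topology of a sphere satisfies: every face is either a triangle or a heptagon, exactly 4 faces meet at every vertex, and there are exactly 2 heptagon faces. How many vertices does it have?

Let x be the number of triangles; then F = 2 + x.
Edge–face incidences: 2E = 7·2 + 3·x = 14 + 3x.
Every vertex has degree 4, so 4V = 2E.
Euler: V − E + F = 2 ⇒ (2E)/4 − E + (2 + x) = 2.
Multiply by 8: 2·(2E) − 4·(2E) + 8·(2 + x) = 16, i.e. 16 + 8x − 2·(14 + 3x) = 16.
Collecting terms: 2x − 12 = 16, so 2x = 28, so x = 14.
Then 2E = 14 + 3·14 = 56, so E = 28, V = 2E/4 = 14, F = 2 + 14 = 16.

14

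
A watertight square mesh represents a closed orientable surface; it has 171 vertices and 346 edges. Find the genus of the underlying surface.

2

Every face is a square and each edge borders two faces, so 4F = 2·346, giving F = 173.
χ = V − E + F = 171 − 346 + 173 = -2.
For a closed orientable surface χ = 2 − 2g, so g = (2 − (-2))/2 = 2.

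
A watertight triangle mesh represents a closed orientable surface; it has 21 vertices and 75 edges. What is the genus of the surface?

3

Every face is a triangle and each edge borders two faces, so 3F = 2·75, giving F = 50.
χ = V − E + F = 21 − 75 + 50 = -4.
For a closed orientable surface χ = 2 − 2g, so g = (2 − (-4))/2 = 3.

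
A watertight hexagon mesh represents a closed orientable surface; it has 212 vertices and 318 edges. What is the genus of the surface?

1

Every face is a hexagon and each edge borders two faces, so 6F = 2·318, giving F = 106.
χ = V − E + F = 212 − 318 + 106 = 0.
For a closed orientable surface χ = 2 − 2g, so g = (2 − (0))/2 = 1.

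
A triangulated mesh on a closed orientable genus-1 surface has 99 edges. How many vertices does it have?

33

χ = 2 − 2·1 = 0, and every face is a triangle so 3F = 2E.
F = 2E/3 = 66. Then V = 0 + E − F = 0 + 99 − 66 = 33.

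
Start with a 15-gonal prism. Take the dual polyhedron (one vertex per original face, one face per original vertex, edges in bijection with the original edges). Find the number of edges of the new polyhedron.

45

The base solid has V = 30, E = 45, F = 17.
The dual swaps V and F and preserves E: V′ = F = 17, E′ = E = 45, F′ = V = 30.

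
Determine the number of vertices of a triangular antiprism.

6

An antiprism on an n-gon has two n-gon caps and 2n triangles: V = 2·3 = 6, E = 4·3 = 12, F = 2·3 + 2 = 8.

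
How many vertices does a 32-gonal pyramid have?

33

A pyramid on an n-gon base has one n-gon and n triangles: V = 32 + 1 = 33, E = 2·32 = 64, F = 32 + 1 = 33.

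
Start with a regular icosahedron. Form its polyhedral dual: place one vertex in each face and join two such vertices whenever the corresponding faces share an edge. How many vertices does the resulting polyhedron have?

20

The base solid has V = 12, E = 30, F = 20.
The dual swaps V and F and preserves E: V′ = F = 20, E′ = E = 30, F′ = V = 12.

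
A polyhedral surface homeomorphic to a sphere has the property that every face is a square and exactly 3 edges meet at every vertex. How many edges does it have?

Each face has 4 edges and each edge borders two faces, so 2E = 4F.
Each vertex has degree 3, so 3V = 2E and hence V = 4F/3.
Euler: V − E + F = 2 ⇒ (4F/3) − (4F/2) + F = 2.
Multiply by 6: (8 − 12 + 6)F = 12, i.e. 2F = 12.
So F = 6, E = 4·6/2 = 12, V = 4·6/3 = 8.

12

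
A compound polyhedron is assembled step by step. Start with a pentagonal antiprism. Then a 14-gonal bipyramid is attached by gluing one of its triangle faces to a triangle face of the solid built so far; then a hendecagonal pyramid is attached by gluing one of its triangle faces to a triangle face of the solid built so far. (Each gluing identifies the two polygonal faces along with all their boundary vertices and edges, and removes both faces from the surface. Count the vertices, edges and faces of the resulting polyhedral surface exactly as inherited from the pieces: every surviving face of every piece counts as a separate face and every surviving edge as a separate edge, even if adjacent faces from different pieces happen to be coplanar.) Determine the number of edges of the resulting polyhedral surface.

78

A pentagonal antiprism: V=10, E=20, F=12.
Attach a 14-gonal bipyramid (V=16, E=42, F=28) along a 3-gon: merge 3 vertices and 3 edges, delete both glued faces → V=23, E=59, F=38.
Attach a hendecagonal pyramid (V=12, E=22, F=12) along a 3-gon: merge 3 vertices and 3 edges, delete both glued faces → V=32, E=78, F=48.
Check: V − E + F = 32 − 78 + 48 = 2.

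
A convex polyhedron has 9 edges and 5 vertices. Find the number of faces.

6

Here V − E + F = 2.
F = 2 − V + E = 2 − 5 + 9 = 6.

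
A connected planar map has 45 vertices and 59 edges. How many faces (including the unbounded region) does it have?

16

Euler's formula for a connected plane graph: V − E + F = 2, so F = 2 − 45 + 59 = 16.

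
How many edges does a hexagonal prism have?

18

A prism on an n-gon has two n-gon bases and n rectangular sides: V = 2·6 = 12, E = 3·6 = 18, F = 6 + 2 = 8.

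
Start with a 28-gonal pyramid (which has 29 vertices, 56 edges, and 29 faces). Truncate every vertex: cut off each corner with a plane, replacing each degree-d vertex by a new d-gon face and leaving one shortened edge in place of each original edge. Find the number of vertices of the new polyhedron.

112

Truncation replaces each original edge-end by a new vertex, so V′ = 2E = 112.
Each original edge survives, and each old vertex of degree d contributes d new edges; summing degrees gives Σd = 2E, so E′ = E + 2E = 3E = 168.
Each original face survives and each original vertex becomes one new face: F′ = F + V = 58.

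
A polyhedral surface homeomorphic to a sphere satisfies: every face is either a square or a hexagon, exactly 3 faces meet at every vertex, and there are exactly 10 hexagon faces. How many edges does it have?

Let x be the number of squares; then F = 10 + x.
Edge–face incidences: 2E = 6·10 + 4·x = 60 + 4x.
Every vertex has degree 3, so 3V = 2E.
Euler: V − E + F = 2 ⇒ (2E)/3 − E + (10 + x) = 2.
Multiply by 6: 2·(2E) − 3·(2E) + 6·(10 + x) = 12, i.e. 60 + 6x − (60 + 4x) = 12.
Collecting terms: 2x = 12, so x = 6.
Then 2E = 60 + 4·6 = 84, so E = 42, V = 2E/3 = 28, F = 10 + 6 = 16.

42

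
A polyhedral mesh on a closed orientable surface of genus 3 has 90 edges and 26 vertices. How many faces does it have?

For a closed orientable surface of genus 3, χ = 2 − 2·3 = -4.
F = -4 − V + E = -4 − 26 + 90 = 60.

60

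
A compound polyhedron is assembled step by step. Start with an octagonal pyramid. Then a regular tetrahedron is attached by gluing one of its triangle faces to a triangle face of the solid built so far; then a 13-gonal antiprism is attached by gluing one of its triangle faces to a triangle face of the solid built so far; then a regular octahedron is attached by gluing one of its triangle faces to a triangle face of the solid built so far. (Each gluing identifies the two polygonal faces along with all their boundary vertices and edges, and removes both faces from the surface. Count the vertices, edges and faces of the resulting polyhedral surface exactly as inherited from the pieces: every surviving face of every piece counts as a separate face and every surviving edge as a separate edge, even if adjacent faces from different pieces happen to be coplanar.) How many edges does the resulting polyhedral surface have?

77

An octagonal pyramid: V=9, E=16, F=9.
Attach a regular tetrahedron (V=4, E=6, F=4) along a 3-gon: merge 3 vertices and 3 edges, delete both glued faces → V=10, E=19, F=11.
Attach a 13-gonal antiprism (V=26, E=52, F=28) along a 3-gon: merge 3 vertices and 3 edges, delete both glued faces → V=33, E=68, F=37.
Attach a regular octahedron (V=6, E=12, F=8) along a 3-gon: merge 3 vertices and 3 edges, delete both glued faces → V=36, E=77, F=43.
Check: V − E + F = 36 − 77 + 43 = 2.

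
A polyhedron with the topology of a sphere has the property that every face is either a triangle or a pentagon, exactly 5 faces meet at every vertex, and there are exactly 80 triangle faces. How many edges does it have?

150

Let x be the number of pentagons; then F = 80 + x.
Edge–face incidences: 2E = 3·80 + 5·x = 240 + 5x.
Every vertex has degree 5, so 5V = 2E.
Euler: V − E + F = 2 ⇒ (2E)/5 − E + (80 + x) = 2.
Multiply by 10: 2·(2E) − 5·(2E) + 10·(80 + x) = 20, i.e. 800 + 10x − 3·(240 + 5x) = 20.
Collecting terms: −5x + 80 = 20, so −5x = −60, so x = 12.
Then 2E = 240 + 5·12 = 300, so E = 150, V = 2E/5 = 60, F = 80 + 12 = 92.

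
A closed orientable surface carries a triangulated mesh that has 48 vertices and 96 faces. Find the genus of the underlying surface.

1

Every face is a triangle, so 2E = 3·96 = 288, giving E = 144.
χ = V − E + F = 48 − 144 + 96 = 0.
For a closed orientable surface χ = 2 − 2g, so g = (2 − (0))/2 = 1.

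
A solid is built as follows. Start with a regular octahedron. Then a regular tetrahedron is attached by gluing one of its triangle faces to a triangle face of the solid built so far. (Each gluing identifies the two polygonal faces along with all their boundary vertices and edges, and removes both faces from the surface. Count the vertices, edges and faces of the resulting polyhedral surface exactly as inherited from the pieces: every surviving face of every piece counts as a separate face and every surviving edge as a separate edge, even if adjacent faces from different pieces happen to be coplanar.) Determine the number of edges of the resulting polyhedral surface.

15

A regular octahedron: V=6, E=12, F=8.
Attach a regular tetrahedron (V=4, E=6, F=4) along a 3-gon: merge 3 vertices and 3 edges, delete both glued faces → V=7, E=15, F=10.
Check: V − E + F = 7 − 15 + 10 = 2.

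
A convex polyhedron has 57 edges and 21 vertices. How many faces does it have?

38

Here V − E + F = 2.
F = 2 − V + E = 2 − 21 + 57 = 38.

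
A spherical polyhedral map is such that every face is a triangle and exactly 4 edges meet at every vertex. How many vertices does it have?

6

Each face has 3 edges and each edge borders two faces, so 2E = 3F.
Each vertex has degree 4, so 4V = 2E and hence V = 3F/4.
Euler: V − E + F = 2 ⇒ (3F/4) − (3F/2) + F = 2.
Multiply by 8: (6 − 12 + 8)F = 16, i.e. 2F = 16.
So F = 8, E = 3·8/2 = 12, V = 3·8/4 = 6.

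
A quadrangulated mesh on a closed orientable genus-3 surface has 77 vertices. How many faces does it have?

81

χ = 2 − 2·3 = -4, and every face is a square so 4F = 2E.
V − E + F = -4 with E = 4F/2 gives 77 − (4/2 − 1)·F = -4, so F = 81 and E = 162.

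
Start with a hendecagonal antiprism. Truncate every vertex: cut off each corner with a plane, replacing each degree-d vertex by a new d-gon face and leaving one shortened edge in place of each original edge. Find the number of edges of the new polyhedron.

The base solid has V = 22, E = 44, F = 24.
Truncation replaces each original edge-end by a new vertex, so V′ = 2E = 88.
Each original edge survives, and each old vertex of degree d contributes d new edges; summing degrees gives Σd = 2E, so E′ = E + 2E = 3E = 132.
Each original face survives and each original vertex becomes one new face: F′ = F + V = 46.

132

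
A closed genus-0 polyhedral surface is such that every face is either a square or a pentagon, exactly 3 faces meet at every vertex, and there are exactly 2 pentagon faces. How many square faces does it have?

Let x be the number of squares; then F = 2 + x.
Edge–face incidences: 2E = 5·2 + 4·x = 10 + 4x.
Every vertex has degree 3, so 3V = 2E.
Euler: V − E + F = 2 ⇒ (2E)/3 − E + (2 + x) = 2.
Multiply by 6: 2·(2E) − 3·(2E) + 6·(2 + x) = 12, i.e. 12 + 6x − (10 + 4x) = 12.
Collecting terms: 2x + 2 = 12, so 2x = 10, so x = 5.
Then 2E = 10 + 4·5 = 30, so E = 15, V = 2E/3 = 10, F = 2 + 5 = 7.

5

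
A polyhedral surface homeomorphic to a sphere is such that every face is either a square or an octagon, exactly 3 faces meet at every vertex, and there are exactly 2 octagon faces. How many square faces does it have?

8

Let x be the number of squares; then F = 2 + x.
Edge–face incidences: 2E = 8·2 + 4·x = 16 + 4x.
Every vertex has degree 3, so 3V = 2E.
Euler: V − E + F = 2 ⇒ (2E)/3 − E + (2 + x) = 2.
Multiply by 6: 2·(2E) − 3·(2E) + 6·(2 + x) = 12, i.e. 12 + 6x − (16 + 4x) = 12.
Collecting terms: 2x − 4 = 12, so 2x = 16, so x = 8.
Then 2E = 16 + 4·8 = 48, so E = 24, V = 2E/3 = 16, F = 2 + 8 = 10.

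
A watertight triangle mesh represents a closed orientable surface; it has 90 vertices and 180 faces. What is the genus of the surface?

Every face is a triangle, so 2E = 3·180 = 540, giving E = 270.
χ = V − E + F = 90 − 270 + 180 = 0.
For a closed orientable surface χ = 2 − 2g, so g = (2 − (0))/2 = 1.

1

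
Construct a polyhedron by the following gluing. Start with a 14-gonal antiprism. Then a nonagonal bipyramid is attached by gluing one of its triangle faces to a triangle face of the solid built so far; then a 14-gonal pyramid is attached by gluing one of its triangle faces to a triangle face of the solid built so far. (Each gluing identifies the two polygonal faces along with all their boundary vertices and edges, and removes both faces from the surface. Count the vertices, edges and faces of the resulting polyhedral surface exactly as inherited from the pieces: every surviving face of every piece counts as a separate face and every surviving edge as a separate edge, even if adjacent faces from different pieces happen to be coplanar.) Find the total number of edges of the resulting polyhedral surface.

105

A 14-gonal antiprism: V=28, E=56, F=30.
Attach a nonagonal bipyramid (V=11, E=27, F=18) along a 3-gon: merge 3 vertices and 3 edges, delete both glued faces → V=36, E=80, F=46.
Attach a 14-gonal pyramid (V=15, E=28, F=15) along a 3-gon: merge 3 vertices and 3 edges, delete both glued faces → V=48, E=105, F=59.
Check: V − E + F = 48 − 105 + 59 = 2.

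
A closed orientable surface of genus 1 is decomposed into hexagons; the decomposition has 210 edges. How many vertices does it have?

χ = 2 − 2·1 = 0, and every face is a hexagon so 6F = 2E.
F = 2E/6 = 70. Then V = 0 + E − F = 0 + 210 − 70 = 140.

140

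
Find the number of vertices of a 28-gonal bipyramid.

A bipyramid over an n-gon has 2n triangular faces and n + 2 vertices: V = 28 + 2 = 30, E = 3·28 = 84, F = 2·28 = 56.
Check: V − E + F = 30 − 84 + 56 = 2.

30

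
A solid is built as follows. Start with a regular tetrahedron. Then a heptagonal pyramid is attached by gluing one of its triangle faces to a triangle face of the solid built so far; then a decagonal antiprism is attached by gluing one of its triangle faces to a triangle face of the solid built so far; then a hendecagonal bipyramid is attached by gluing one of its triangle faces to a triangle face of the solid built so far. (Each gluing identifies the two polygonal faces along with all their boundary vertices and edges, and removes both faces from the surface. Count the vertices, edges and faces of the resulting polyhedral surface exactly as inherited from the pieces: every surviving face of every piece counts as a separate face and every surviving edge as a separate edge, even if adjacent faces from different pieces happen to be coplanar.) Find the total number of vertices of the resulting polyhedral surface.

A regular tetrahedron: V=4, E=6, F=4.
Attach a heptagonal pyramid (V=8, E=14, F=8) along a 3-gon: merge 3 vertices and 3 edges, delete both glued faces → V=9, E=17, F=10.
Attach a decagonal antiprism (V=20, E=40, F=22) along a 3-gon: merge 3 vertices and 3 edges, delete both glued faces → V=26, E=54, F=30.
Attach a hendecagonal bipyramid (V=13, E=33, F=22) along a 3-gon: merge 3 vertices and 3 edges, delete both glued faces → V=36, E=84, F=50.
Check: V − E + F = 36 − 84 + 50 = 2.

36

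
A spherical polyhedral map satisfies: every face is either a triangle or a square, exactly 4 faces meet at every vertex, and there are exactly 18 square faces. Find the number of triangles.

Let x be the number of triangles; then F = 18 + x.
Edge–face incidences: 2E = 4·18 + 3·x = 72 + 3x.
Every vertex has degree 4, so 4V = 2E.
Euler: V − E + F = 2 ⇒ (2E)/4 − E + (18 + x) = 2.
Multiply by 8: 2·(2E) − 4·(2E) + 8·(18 + x) = 16, i.e. 144 + 8x − 2·(72 + 3x) = 16.
Collecting terms: 2x = 16, so x = 8.
Then 2E = 72 + 3·8 = 96, so E = 48, V = 2E/4 = 24, F = 18 + 8 = 26.

8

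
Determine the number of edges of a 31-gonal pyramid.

A pyramid on an n-gon base has one n-gon and n triangles: V = 31 + 1 = 32, E = 2·31 = 62, F = 31 + 1 = 32.
Check: V − E + F = 32 − 62 + 32 = 2.

62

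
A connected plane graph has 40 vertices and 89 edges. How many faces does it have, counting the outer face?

51

Euler's formula for a connected plane graph: V − E + F = 2, so F = 2 − 40 + 89 = 51.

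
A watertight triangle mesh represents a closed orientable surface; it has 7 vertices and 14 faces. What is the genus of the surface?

1

Every face is a triangle, so 2E = 3·14 = 42, giving E = 21.
χ = V − E + F = 7 − 21 + 14 = 0.
For a closed orientable surface χ = 2 − 2g, so g = (2 − (0))/2 = 1.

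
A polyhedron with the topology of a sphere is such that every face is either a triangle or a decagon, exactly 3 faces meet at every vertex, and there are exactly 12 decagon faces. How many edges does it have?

90

Let x be the number of triangles; then F = 12 + x.
Edge–face incidences: 2E = 10·12 + 3·x = 120 + 3x.
Every vertex has degree 3, so 3V = 2E.
Euler: V − E + F = 2 ⇒ (2E)/3 − E + (12 + x) = 2.
Multiply by 6: 2·(2E) − 3·(2E) + 6·(12 + x) = 12, i.e. 72 + 6x − (120 + 3x) = 12.
Collecting terms: 3x − 48 = 12, so 3x = 60, so x = 20.
Then 2E = 120 + 3·20 = 180, so E = 90, V = 2E/3 = 60, F = 12 + 20 = 32.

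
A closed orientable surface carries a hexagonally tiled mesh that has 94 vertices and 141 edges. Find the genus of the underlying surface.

Every face is a hexagon and each edge borders two faces, so 6F = 2·141, giving F = 47.
χ = V − E + F = 94 − 141 + 47 = 0.
For a closed orientable surface χ = 2 − 2g, so g = (2 − (0))/2 = 1.

1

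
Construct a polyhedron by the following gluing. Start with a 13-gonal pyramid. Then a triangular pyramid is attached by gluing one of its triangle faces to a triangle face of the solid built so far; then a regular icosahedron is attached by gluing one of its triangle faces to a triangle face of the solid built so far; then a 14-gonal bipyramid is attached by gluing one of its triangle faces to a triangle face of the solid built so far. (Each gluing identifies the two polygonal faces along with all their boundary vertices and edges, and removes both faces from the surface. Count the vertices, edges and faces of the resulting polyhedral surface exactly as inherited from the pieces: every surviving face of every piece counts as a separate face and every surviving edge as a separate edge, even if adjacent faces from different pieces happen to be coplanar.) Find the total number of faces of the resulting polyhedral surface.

60

A 13-gonal pyramid: V=14, E=26, F=14.
Attach a triangular pyramid (V=4, E=6, F=4) along a 3-gon: merge 3 vertices and 3 edges, delete both glued faces → V=15, E=29, F=16.
Attach a regular icosahedron (V=12, E=30, F=20) along a 3-gon: merge 3 vertices and 3 edges, delete both glued faces → V=24, E=56, F=34.
Attach a 14-gonal bipyramid (V=16, E=42, F=28) along a 3-gon: merge 3 vertices and 3 edges, delete both glued faces → V=37, E=95, F=60.
Check: V − E + F = 37 − 95 + 60 = 2.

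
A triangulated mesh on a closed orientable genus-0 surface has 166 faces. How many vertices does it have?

χ = 2 − 2·0 = 2, and every face is a triangle so 3F = 2E.
E = 3·166/2 = 249. Then V = 2 + E − F = 2 + 249 − 166 = 85.

85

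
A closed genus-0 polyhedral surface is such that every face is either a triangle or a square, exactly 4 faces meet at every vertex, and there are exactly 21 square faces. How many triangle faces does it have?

Let x be the number of triangles; then F = 21 + x.
Edge–face incidences: 2E = 4·21 + 3·x = 84 + 3x.
Every vertex has degree 4, so 4V = 2E.
Euler: V − E + F = 2 ⇒ (2E)/4 − E + (21 + x) = 2.
Multiply by 8: 2·(2E) − 4·(2E) + 8·(21 + x) = 16, i.e. 168 + 8x − 2·(84 + 3x) = 16.
Collecting terms: 2x = 16, so x = 8.
Then 2E = 84 + 3·8 = 108, so E = 54, V = 2E/4 = 27, F = 21 + 8 = 29.

8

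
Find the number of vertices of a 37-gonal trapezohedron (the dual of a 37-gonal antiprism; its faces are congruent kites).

The n-trapezohedron (dual of the n-antiprism) has V = 2·37 + 2 = 76, E = 4·37 = 148, F = 2·37 = 74.

76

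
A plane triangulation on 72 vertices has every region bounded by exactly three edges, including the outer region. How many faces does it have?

In a plane triangulation 3F = 2E and V − E + F = 2, so F = 2V − 4 = 2·72 − 4 = 140.

140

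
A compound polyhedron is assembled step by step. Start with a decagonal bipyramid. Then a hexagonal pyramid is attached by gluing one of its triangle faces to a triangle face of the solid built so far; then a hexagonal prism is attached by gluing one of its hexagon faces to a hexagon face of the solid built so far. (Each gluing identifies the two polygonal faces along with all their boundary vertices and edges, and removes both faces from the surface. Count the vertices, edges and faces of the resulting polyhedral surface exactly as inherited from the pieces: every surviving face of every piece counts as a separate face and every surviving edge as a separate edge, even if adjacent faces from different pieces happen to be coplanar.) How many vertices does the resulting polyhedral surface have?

A decagonal bipyramid: V=12, E=30, F=20.
Attach a hexagonal pyramid (V=7, E=12, F=7) along a 3-gon: merge 3 vertices and 3 edges, delete both glued faces → V=16, E=39, F=25.
Attach a hexagonal prism (V=12, E=18, F=8) along a 6-gon: merge 6 vertices and 6 edges, delete both glued faces → V=22, E=51, F=31.
Check: V − E + F = 22 − 51 + 31 = 2.

22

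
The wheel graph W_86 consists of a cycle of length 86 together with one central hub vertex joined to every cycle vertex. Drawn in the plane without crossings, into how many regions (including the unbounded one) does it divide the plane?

W_86 has V = 86 + 1 = 87 vertices and E = 2·86 = 172 edges.
By Euler's formula F = 2 − V + E = 2 − 87 + 172 = 87.

87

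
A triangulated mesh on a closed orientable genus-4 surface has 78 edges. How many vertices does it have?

20

χ = 2 − 2·4 = -6, and every face is a triangle so 3F = 2E.
F = 2E/3 = 52. Then V = -6 + E − F = -6 + 78 − 52 = 20.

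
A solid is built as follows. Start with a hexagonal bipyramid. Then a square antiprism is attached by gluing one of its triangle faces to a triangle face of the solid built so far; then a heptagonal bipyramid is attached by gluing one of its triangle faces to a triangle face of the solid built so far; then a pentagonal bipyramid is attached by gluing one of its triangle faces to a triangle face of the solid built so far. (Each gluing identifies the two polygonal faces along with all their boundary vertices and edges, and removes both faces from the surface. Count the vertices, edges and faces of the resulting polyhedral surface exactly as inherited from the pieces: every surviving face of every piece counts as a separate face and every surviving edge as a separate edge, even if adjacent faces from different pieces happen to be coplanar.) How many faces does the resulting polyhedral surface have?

40

A hexagonal bipyramid: V=8, E=18, F=12.
Attach a square antiprism (V=8, E=16, F=10) along a 3-gon: merge 3 vertices and 3 edges, delete both glued faces → V=13, E=31, F=20.
Attach a heptagonal bipyramid (V=9, E=21, F=14) along a 3-gon: merge 3 vertices and 3 edges, delete both glued faces → V=19, E=49, F=32.
Attach a pentagonal bipyramid (V=7, E=15, F=10) along a 3-gon: merge 3 vertices and 3 edges, delete both glued faces → V=23, E=61, F=40.
Check: V − E + F = 23 − 61 + 40 = 2.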